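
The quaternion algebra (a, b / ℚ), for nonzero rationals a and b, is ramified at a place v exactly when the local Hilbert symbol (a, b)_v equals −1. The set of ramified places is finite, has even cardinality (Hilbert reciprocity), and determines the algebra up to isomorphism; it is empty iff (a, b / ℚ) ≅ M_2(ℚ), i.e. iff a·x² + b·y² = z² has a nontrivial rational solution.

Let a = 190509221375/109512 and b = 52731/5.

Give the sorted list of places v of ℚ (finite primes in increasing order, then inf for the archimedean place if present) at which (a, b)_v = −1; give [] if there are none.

(a, b) ≡ (348910, 3255) mod (ℚ^×)²; places V = {2, 3, 5, 7, 11, 13, 19, 23, 31, 37, 41, ∞}.
(a,b)_13: α=-2, u≡4; β=0, v≡11 (mod 13); (4|13)=+1, (11|13)=-1; sign (−1)^0·+1^0·-1^-2 = +1.
(a,b)_19: α=2, u≡3; β=0, v≡5 (mod 19); (3|19)=-1, (5|19)=+1; sign (−1)^0·-1^0·+1^2 = +1.
(a,b)_5: α=3, u≡3; β=-1, v≡1 (mod 5); (3|5)=-1, (1|5)=+1; sign (−1)^0·-1^-1·+1^3 = -1.
(a,b)_∞: sgn(348910)=+, sgn(3255)=+, so +1.
(a,b)_11: α=2, u≡9; β=0, v≡6 (mod 11); (9|11)=+1, (6|11)=-1; sign (−1)^0·+1^0·-1^2 = +1.
(a,b)_7: α=0, u≡1; β=1, v≡3 (mod 7); (1|7)=+1, (3|7)=-1; sign (−1)^0·+1^1·-1^0 = +1.
(a,b)_23: α=1, u≡16; β=0, v≡3 (mod 23); (16|23)=+1, (3|23)=+1; sign (−1)^0·+1^0·+1^1 = +1.
(a,b)_37: α=1, u≡23; β=0, v≡16 (mod 37); (23|37)=-1, (16|37)=+1; sign (−1)^0·-1^0·+1^1 = +1.
(a,b)_41: α=1, u≡8; β=0, v≡1 (mod 41); (8|41)=+1, (1|41)=+1; sign (−1)^0·+1^0·+1^1 = +1.
(a,b)_3: α=-4, u≡1; β=5, v≡2 (mod 3); (1|3)=+1, (2|3)=-1; sign (−1)^0·+1^5·-1^-4 = +1.
(a,b)_2: α=-3, β=0; u≡7, v≡7 (mod 8); ε(u)ε(v)=1·1, αω(v)=-3·0, βω(u)=0·0; sum ≡ 1  ⇒  -1.
(a,b)_31: α=0, u≡14; β=1, v≡24 (mod 31); (14|31)=+1, (24|31)=-1; sign (−1)^0·+1^1·-1^0 = +1.
|Ram(348910, 3255)| = 2, even; anisotropic at {2, 5}.

[2, 5]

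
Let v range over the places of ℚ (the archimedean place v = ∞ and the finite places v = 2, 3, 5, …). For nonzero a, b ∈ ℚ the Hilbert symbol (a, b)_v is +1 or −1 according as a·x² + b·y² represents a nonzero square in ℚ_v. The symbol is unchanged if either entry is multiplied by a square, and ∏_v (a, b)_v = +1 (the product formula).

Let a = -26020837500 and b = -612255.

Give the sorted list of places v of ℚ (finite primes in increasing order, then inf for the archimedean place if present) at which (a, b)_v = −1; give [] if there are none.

(a, b) ≡ (-15, -255) mod (ℚ^×)²; places V = {2, 3, 5, 7, 17, ∞}.
(a,b)_∞: sgn(-15)=−, sgn(-255)=−, so -1.
(a,b)_2: α=2, β=0; u≡1, v≡1 (mod 8); ε(u)ε(v)=0·0, αω(v)=2·0, βω(u)=0·0; sum ≡ 0  ⇒  +1.
(a,b)_17: α=2, u≡8; β=1, v≡8 (mod 17); (8|17)=+1, (8|17)=+1; sign (−1)^0·+1^1·+1^2 = +1.
(a,b)_7: α=4, u≡5; β=4, v≡4 (mod 7); (5|7)=-1, (4|7)=+1; sign (−1)^0·-1^4·+1^4 = +1.
(a,b)_5: α=5, u≡2; β=1, v≡4 (mod 5); (2|5)=-1, (4|5)=+1; sign (−1)^0·-1^1·+1^5 = -1.
(a,b)_3: α=1, u≡1; β=1, v≡2 (mod 3); (1|3)=+1, (2|3)=-1; sign (−1)^1·+1^1·-1^1 = +1.
Ram(-15, -255) = {5, ∞}; no ℚ_5-point on the conic.

[5, inf]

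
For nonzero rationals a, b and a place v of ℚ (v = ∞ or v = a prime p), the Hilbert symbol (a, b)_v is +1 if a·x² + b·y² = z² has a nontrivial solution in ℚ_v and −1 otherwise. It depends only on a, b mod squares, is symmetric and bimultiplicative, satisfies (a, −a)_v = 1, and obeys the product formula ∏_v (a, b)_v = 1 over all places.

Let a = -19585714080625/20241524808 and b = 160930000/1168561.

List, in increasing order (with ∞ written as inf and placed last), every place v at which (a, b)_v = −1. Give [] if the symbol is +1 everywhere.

[2, 7]

Mod squares: a ≡ -2, b ≡ 133. Check v ∈ {∞, 2, 3, 5, 7, 11, 19, 23, 47}.
v=2: v_2(a)=-3, v_2(b)=4; units ≡ 7, 5 (mod 8); ε·ε+αω+βω = 1·0+-3·1+4·0 ≡ 1  ⇒  (a,b)_2 = -1.
v=47: a=47^0·(≡38), b=47^-2·(≡10) mod 47; (38|47)=-1, (10|47)=-1; (−1)^{0·-2·23}·(-1)^-2·(-1)^0 = +1.
v=23: a=23^-2·(≡15), b=23^-2·(≡12) mod 23; (15|23)=-1, (12|23)=+1; (−1)^{-2·-2·11}·(-1)^-2·(+1)^-2 = +1.
v=∞: -2 < 0 and 133 > 0  ⇒  (a,b)_∞ = +1.
v=7: a=7^2·(≡6), b=7^1·(≡6) mod 7; (6|7)=-1, (6|7)=-1; (−1)^{2·1·3}·(-1)^1·(-1)^2 = -1.
v=11: a=11^6·(≡9), b=11^2·(≡5) mod 11; (9|11)=+1, (5|11)=+1; (−1)^{6·2·5}·(+1)^2·(+1)^6 = +1.
v=3: a=3^-14·(≡1), b=3^0·(≡1) mod 3; (1|3)=+1, (1|3)=+1; (−1)^{-14·0·1}·(+1)^0·(+1)^-14 = +1.
v=19: a=19^2·(≡16), b=19^1·(≡7) mod 19; (16|19)=+1, (7|19)=+1; (−1)^{2·1·9}·(+1)^1·(+1)^2 = +1.
v=5: a=5^4·(≡2), b=5^4·(≡3) mod 5; (2|5)=-1, (3|5)=-1; (−1)^{4·4·2}·(-1)^4·(-1)^4 = +1.
Ram(-2, 133) = {2, 7}; no ℚ_2-point on the conic.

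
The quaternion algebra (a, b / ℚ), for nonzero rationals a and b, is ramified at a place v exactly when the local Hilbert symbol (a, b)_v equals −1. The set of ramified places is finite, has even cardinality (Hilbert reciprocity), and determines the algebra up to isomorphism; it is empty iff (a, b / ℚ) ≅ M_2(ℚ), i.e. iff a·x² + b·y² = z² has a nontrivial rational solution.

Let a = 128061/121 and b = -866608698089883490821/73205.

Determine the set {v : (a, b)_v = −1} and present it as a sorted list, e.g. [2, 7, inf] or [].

[3, 29]

(a, b) ≡ (1581, -145) mod (ℚ^×)²; places V = {2, 3, 5, 11, 17, 29, 31, ∞}.
(a,b)_3: α=5, u≡2; β=18, v≡2 (mod 3); (2|3)=-1, (2|3)=-1; sign (−1)^0·-1^18·-1^5 = -1.
(a,b)_11: α=-2, u≡10; β=-4, v≡4 (mod 11); (10|11)=-1, (4|11)=+1; sign (−1)^0·-1^-4·+1^-2 = +1.
(a,b)_17: α=1, u≡1; β=4, v≡8 (mod 17); (1|17)=+1, (8|17)=+1; sign (−1)^0·+1^4·+1^1 = +1.
(a,b)_2: α=0, β=0; u≡5, v≡7 (mod 8); ε(u)ε(v)=0·1, αω(v)=0·0, βω(u)=0·1; sum ≡ 0  ⇒  +1.
(a,b)_29: α=0, u≡11; β=1, v≡28 (mod 29); (11|29)=-1, (28|29)=+1; sign (−1)^0·-1^1·+1^0 = -1.
(a,b)_31: α=1, u≡18; β=4, v≡4 (mod 31); (18|31)=+1, (4|31)=+1; sign (−1)^0·+1^4·+1^1 = +1.
(a,b)_∞: sgn(1581)=+, sgn(-145)=−, so +1.
(a,b)_5: α=0, u≡1; β=-1, v≡4 (mod 5); (1|5)=+1, (4|5)=+1; sign (−1)^0·+1^-1·+1^0 = +1.
(1581, -145 / ℚ) ramifies at {3, 29}: a division algebra.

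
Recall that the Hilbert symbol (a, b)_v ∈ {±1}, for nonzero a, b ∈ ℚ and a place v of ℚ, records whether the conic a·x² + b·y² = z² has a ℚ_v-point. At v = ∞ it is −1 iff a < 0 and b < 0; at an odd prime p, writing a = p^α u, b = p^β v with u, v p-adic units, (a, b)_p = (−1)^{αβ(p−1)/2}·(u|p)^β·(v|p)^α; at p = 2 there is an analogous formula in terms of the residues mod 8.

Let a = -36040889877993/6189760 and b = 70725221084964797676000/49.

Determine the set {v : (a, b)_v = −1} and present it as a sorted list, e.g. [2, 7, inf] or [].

[2, 5, 13, 31]

(a, b) ≡ (-880555, 51072190) mod (ℚ^×)²; places V = {2, 3, 5, 7, 11, 13, 19, 23, 29, 31, ∞}.
(a,b)_13: α=1, u≡5; β=3, v≡10 (mod 13); (5|13)=-1, (10|13)=+1; sign (−1)^0·-1^3·+1^1 = -1.
(a,b)_5: α=-1, u≡1; β=3, v≡2 (mod 5); (1|5)=+1, (2|5)=-1; sign (−1)^0·+1^3·-1^-1 = -1.
(a,b)_31: α=1, u≡17; β=3, v≡26 (mod 31); (17|31)=-1, (26|31)=-1; sign (−1)^1·-1^3·-1^1 = -1.
(a,b)_3: α=8, u≡2; β=10, v≡1 (mod 3); (2|3)=-1, (1|3)=+1; sign (−1)^0·-1^10·+1^8 = +1.
(a,b)_7: α=2, u≡5; β=-2, v≡4 (mod 7); (5|7)=-1, (4|7)=+1; sign (−1)^0·-1^-2·+1^2 = +1.
(a,b)_29: α=-2, u≡13; β=1, v≡3 (mod 29); (13|29)=+1, (3|29)=-1; sign (−1)^0·+1^1·-1^-2 = +1.
(a,b)_∞: sgn(-880555)=−, sgn(51072190)=+, so +1.
(a,b)_23: α=-1, u≡5; β=1, v≡3 (mod 23); (5|23)=-1, (3|23)=+1; sign (−1)^1·-1^1·+1^-1 = +1.
(a,b)_11: α=4, u≡6; β=0, v≡1 (mod 11); (6|11)=-1, (1|11)=+1; sign (−1)^0·-1^0·+1^4 = +1.
(a,b)_19: α=1, u≡18; β=3, v≡5 (mod 19); (18|19)=-1, (5|19)=+1; sign (−1)^1·-1^3·+1^1 = +1.
(a,b)_2: α=-6, β=5; u≡5, v≡7 (mod 8); ε(u)ε(v)=0·1, αω(v)=-6·0, βω(u)=5·1; sum ≡ 1  ⇒  -1.
(-880555, 51072190 / ℚ) ramifies at {2, 5, 13, 31}: a division algebra.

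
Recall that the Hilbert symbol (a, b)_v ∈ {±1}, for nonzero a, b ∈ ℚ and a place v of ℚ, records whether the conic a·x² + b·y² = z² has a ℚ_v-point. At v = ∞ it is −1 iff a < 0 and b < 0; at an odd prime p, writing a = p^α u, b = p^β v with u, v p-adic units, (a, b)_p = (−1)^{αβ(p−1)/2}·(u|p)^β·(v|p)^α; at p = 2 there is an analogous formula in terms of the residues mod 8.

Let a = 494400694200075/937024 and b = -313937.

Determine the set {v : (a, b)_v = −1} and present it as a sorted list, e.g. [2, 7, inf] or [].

Mod squares: a ≡ 555427, b ≡ -313937. Check v ∈ {∞, 2, 3, 5, 11, 13, 17, 19, 23, 31, 41}.
v=2: v_2(a)=-6, v_2(b)=0; units ≡ 3, 7 (mod 8); ε·ε+αω+βω = 1·1+-6·0+0·1 ≡ 1  ⇒  (a,b)_2 = -1.
v=17: a=17^2·(≡14), b=17^0·(≡2) mod 17; (14|17)=-1, (2|17)=+1; (−1)^{2·0·8}·(-1)^0·(+1)^2 = +1.
v=23: a=23^1·(≡19), b=23^0·(≡13) mod 23; (19|23)=-1, (13|23)=+1; (−1)^{1·0·11}·(-1)^0·(+1)^1 = +1.
v=19: a=19^1·(≡9), b=19^1·(≡7) mod 19; (9|19)=+1, (7|19)=+1; (−1)^{1·1·9}·(+1)^1·(+1)^1 = -1.
v=11: a=11^-4·(≡4), b=11^0·(≡3) mod 11; (4|11)=+1, (3|11)=+1; (−1)^{-4·0·5}·(+1)^0·(+1)^-4 = +1.
v=31: a=31^1·(≡13), b=31^1·(≡10) mod 31; (13|31)=-1, (10|31)=+1; (−1)^{1·1·15}·(-1)^1·(+1)^1 = +1.
v=3: a=3^6·(≡1), b=3^0·(≡1) mod 3; (1|3)=+1, (1|3)=+1; (−1)^{6·0·1}·(+1)^0·(+1)^6 = +1.
v=∞: 555427 > 0 and -313937 < 0  ⇒  (a,b)_∞ = +1.
v=5: a=5^2·(≡2), b=5^0·(≡3) mod 5; (2|5)=-1, (3|5)=-1; (−1)^{2·0·2}·(-1)^0·(-1)^2 = +1.
v=41: a=41^1·(≡29), b=41^1·(≡10) mod 41; (29|41)=-1, (10|41)=+1; (−1)^{1·1·20}·(-1)^1·(+1)^1 = -1.
v=13: a=13^2·(≡2), b=13^1·(≡5) mod 13; (2|13)=-1, (5|13)=-1; (−1)^{2·1·6}·(-1)^1·(-1)^2 = -1.
|Ram(555427, -313937)| = 4, even; anisotropic at {2, 13, 19, 41}.

[2, 13, 19, 41]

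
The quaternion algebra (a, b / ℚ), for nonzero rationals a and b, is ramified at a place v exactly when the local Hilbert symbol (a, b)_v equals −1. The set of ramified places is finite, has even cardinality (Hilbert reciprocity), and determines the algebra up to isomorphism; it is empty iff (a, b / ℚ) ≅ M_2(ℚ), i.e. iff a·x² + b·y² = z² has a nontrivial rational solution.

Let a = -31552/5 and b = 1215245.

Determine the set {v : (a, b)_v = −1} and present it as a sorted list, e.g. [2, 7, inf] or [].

(a, b) ≡ (-2465, 5) mod (ℚ^×)²; places V = {2, 5, 17, 29, ∞}.
(a,b)_29: α=1, u≡26; β=2, v≡24 (mod 29); (26|29)=-1, (24|29)=+1; sign (−1)^0·-1^2·+1^1 = +1.
(a,b)_2: α=6, β=0; u≡7, v≡5 (mod 8); ε(u)ε(v)=1·0, αω(v)=6·1, βω(u)=0·0; sum ≡ 0  ⇒  +1.
(a,b)_∞: sgn(-2465)=−, sgn(5)=+, so +1.
(a,b)_5: α=-1, u≡3; β=1, v≡4 (mod 5); (3|5)=-1, (4|5)=+1; sign (−1)^0·-1^1·+1^-1 = -1.
(a,b)_17: α=1, u≡13; β=2, v≡6 (mod 17); (13|17)=+1, (6|17)=-1; sign (−1)^0·+1^2·-1^1 = -1.
|Ram(-2465, 5)| = 2, even; anisotropic at {5, 17}.

[5, 17]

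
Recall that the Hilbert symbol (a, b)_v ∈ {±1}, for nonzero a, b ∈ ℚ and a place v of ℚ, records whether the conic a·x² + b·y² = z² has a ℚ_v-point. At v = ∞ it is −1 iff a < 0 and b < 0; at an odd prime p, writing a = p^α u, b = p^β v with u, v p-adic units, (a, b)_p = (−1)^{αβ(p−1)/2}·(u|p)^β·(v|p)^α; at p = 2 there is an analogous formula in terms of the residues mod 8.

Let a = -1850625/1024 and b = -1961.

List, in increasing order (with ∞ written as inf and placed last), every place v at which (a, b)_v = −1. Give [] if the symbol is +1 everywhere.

Mod squares: a ≡ -329, b ≡ -1961. Check v ∈ {∞, 2, 3, 5, 7, 37, 47, 53}.
v=37: a=37^0·(≡12), b=37^1·(≡21) mod 37; (12|37)=+1, (21|37)=+1; (−1)^{0·1·18}·(+1)^1·(+1)^0 = +1.
v=47: a=47^1·(≡13), b=47^0·(≡13) mod 47; (13|47)=-1, (13|47)=-1; (−1)^{1·0·23}·(-1)^0·(-1)^1 = -1.
v=5: a=5^4·(≡1), b=5^0·(≡4) mod 5; (1|5)=+1, (4|5)=+1; (−1)^{4·0·2}·(+1)^0·(+1)^4 = +1.
v=3: a=3^2·(≡1), b=3^0·(≡1) mod 3; (1|3)=+1, (1|3)=+1; (−1)^{2·0·1}·(+1)^0·(+1)^2 = +1.
v=53: a=53^0·(≡36), b=53^1·(≡16) mod 53; (36|53)=+1, (16|53)=+1; (−1)^{0·1·26}·(+1)^1·(+1)^0 = +1.
v=2: v_2(a)=-10, v_2(b)=0; units ≡ 7, 7 (mod 8); ε·ε+αω+βω = 1·1+-10·0+0·0 ≡ 1  ⇒  (a,b)_2 = -1.
v=7: a=7^1·(≡4), b=7^0·(≡6) mod 7; (4|7)=+1, (6|7)=-1; (−1)^{1·0·3}·(+1)^0·(-1)^1 = -1.
v=∞: -329 < 0 and -1961 < 0  ⇒  (a,b)_∞ = -1.
Ram(-329, -1961) = {2, 7, 47, ∞}; no ℚ_2-point on the conic.

[2, 7, 47, inf]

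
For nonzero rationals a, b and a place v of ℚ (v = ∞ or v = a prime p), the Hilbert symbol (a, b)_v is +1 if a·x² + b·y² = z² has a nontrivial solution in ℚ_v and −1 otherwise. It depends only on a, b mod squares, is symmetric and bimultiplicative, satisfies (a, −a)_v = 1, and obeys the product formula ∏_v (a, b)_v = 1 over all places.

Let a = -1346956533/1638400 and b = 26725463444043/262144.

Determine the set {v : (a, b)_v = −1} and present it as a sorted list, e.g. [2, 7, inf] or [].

(a, b) ≡ (-13, 3) mod (ℚ^×)²; places V = {2, 3, 5, 7, 13, 29, ∞}.
(a,b)_29: α=2, u≡9; β=4, v≡19 (mod 29); (9|29)=+1, (19|29)=-1; sign (−1)^0·+1^4·-1^2 = +1.
(a,b)_3: α=6, u≡2; β=3, v≡1 (mod 3); (2|3)=-1, (1|3)=+1; sign (−1)^0·-1^3·+1^6 = -1.
(a,b)_∞: sgn(-13)=−, sgn(3)=+, so +1.
(a,b)_7: α=0, u≡1; β=2, v≡6 (mod 7); (1|7)=+1, (6|7)=-1; sign (−1)^0·+1^2·-1^0 = +1.
(a,b)_5: α=-2, u≡2; β=0, v≡2 (mod 5); (2|5)=-1, (2|5)=-1; sign (−1)^0·-1^0·-1^-2 = +1.
(a,b)_13: α=3, u≡3; β=4, v≡9 (mod 13); (3|13)=+1, (9|13)=+1; sign (−1)^0·+1^4·+1^3 = +1.
(a,b)_2: α=-16, β=-18; u≡3, v≡3 (mod 8); ε(u)ε(v)=1·1, αω(v)=-16·1, βω(u)=-18·1; sum ≡ 1  ⇒  -1.
|Ram(-13, 3)| = 2, even; anisotropic at {2, 3}.

[2, 3]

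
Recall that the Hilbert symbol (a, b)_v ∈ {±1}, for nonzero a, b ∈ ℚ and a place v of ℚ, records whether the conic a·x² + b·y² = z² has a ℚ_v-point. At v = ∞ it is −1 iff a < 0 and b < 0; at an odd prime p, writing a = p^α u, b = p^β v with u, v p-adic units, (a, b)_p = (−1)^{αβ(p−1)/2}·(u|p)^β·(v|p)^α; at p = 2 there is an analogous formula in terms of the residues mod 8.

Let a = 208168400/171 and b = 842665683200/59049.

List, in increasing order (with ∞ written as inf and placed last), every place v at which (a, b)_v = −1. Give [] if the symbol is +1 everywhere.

[11, 23]

(a, b) ≡ (81719, 17) mod (ℚ^×)²; places V = {2, 3, 5, 11, 17, 19, 23, ∞}.
(a,b)_23: α=1, u≡7; β=2, v≡22 (mod 23); (7|23)=-1, (22|23)=-1; sign (−1)^0·-1^2·-1^1 = -1.
(a,b)_17: α=1, u≡15; β=1, v≡8 (mod 17); (15|17)=+1, (8|17)=+1; sign (−1)^0·+1^1·+1^1 = +1.
(a,b)_11: α=3, u≡4; β=4, v≡10 (mod 11); (4|11)=+1, (10|11)=-1; sign (−1)^0·+1^4·-1^3 = -1.
(a,b)_5: α=2, u≡1; β=2, v≡2 (mod 5); (1|5)=+1, (2|5)=-1; sign (−1)^0·+1^2·-1^2 = +1.
(a,b)_2: α=4, β=8; u≡7, v≡1 (mod 8); ε(u)ε(v)=1·0, αω(v)=4·0, βω(u)=8·0; sum ≡ 0  ⇒  +1.
(a,b)_3: α=-2, u≡2; β=-10, v≡2 (mod 3); (2|3)=-1, (2|3)=-1; sign (−1)^0·-1^-10·-1^-2 = +1.
(a,b)_19: α=-1, u≡16; β=0, v≡9 (mod 19); (16|19)=+1, (9|19)=+1; sign (−1)^0·+1^0·+1^-1 = +1.
(a,b)_∞: sgn(81719)=+, sgn(17)=+, so +1.
Ram(81719, 17) = {11, 23}; no ℚ_11-point on the conic.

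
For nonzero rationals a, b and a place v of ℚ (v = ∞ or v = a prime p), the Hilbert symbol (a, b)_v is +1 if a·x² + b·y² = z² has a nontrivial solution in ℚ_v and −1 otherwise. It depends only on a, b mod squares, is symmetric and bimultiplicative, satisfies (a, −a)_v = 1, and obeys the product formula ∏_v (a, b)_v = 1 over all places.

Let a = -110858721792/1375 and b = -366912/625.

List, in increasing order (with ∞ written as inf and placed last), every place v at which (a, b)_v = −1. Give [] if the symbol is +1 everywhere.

[2, 3, 5, inf]

(a, b) ≡ (-2310, -13) mod (ℚ^×)²; places V = {2, 3, 5, 7, 11, 13, 19, ∞}.
(a,b)_11: α=-1, u≡7; β=0, v≡9 (mod 11); (7|11)=-1, (9|11)=+1; sign (−1)^0·-1^0·+1^-1 = +1.
(a,b)_13: α=4, u≡12; β=1, v≡12 (mod 13); (12|13)=+1, (12|13)=+1; sign (−1)^0·+1^1·+1^4 = +1.
(a,b)_3: α=1, u≡1; β=2, v≡2 (mod 3); (1|3)=+1, (2|3)=-1; sign (−1)^0·+1^2·-1^1 = -1.
(a,b)_5: α=-3, u≡3; β=-4, v≡3 (mod 5); (3|5)=-1, (3|5)=-1; sign (−1)^0·-1^-4·-1^-3 = -1.
(a,b)_19: α=2, u≡12; β=0, v≡11 (mod 19); (12|19)=-1, (11|19)=+1; sign (−1)^0·-1^0·+1^2 = +1.
(a,b)_2: α=9, β=6; u≡5, v≡3 (mod 8); ε(u)ε(v)=0·1, αω(v)=9·1, βω(u)=6·1; sum ≡ 1  ⇒  -1.
(a,b)_∞: sgn(-2310)=−, sgn(-13)=−, so -1.
(a,b)_7: α=1, u≡3; β=2, v≡1 (mod 7); (3|7)=-1, (1|7)=+1; sign (−1)^0·-1^2·+1^1 = +1.
(-2310, -13 / ℚ) ramifies at {2, 3, 5, ∞}: a division algebra.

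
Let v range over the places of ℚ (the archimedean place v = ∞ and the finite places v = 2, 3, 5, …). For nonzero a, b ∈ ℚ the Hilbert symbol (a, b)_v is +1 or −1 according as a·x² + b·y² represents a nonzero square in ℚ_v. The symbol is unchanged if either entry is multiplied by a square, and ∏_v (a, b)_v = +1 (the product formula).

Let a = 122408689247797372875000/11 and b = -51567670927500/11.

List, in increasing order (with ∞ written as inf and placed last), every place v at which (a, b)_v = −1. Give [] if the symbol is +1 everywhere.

[3, 13]

(a, b) ≡ (14586, -561) mod (ℚ^×)²; places V = {2, 3, 5, 7, 11, 13, 17, ∞}.
(a,b)_2: α=3, β=2; u≡5, v≡7 (mod 8); ε(u)ε(v)=0·1, αω(v)=3·0, βω(u)=2·1; sum ≡ 0  ⇒  +1.
(a,b)_11: α=-1, u≡7; β=-1, v≡9 (mod 11); (7|11)=-1, (9|11)=+1; sign (−1)^1·-1^-1·+1^-1 = +1.
(a,b)_17: α=3, u≡9; β=3, v≡16 (mod 17); (9|17)=+1, (16|17)=+1; sign (−1)^0·+1^3·+1^3 = +1.
(a,b)_3: α=3, u≡2; β=1, v≡2 (mod 3); (2|3)=-1, (2|3)=-1; sign (−1)^1·-1^1·-1^3 = -1.
(a,b)_13: α=7, u≡4; β=4, v≡5 (mod 13); (4|13)=+1, (5|13)=-1; sign (−1)^0·+1^4·-1^7 = -1.
(a,b)_∞: sgn(14586)=+, sgn(-561)=−, so +1.
(a,b)_5: α=6, u≡4; β=4, v≡1 (mod 5); (4|5)=+1, (1|5)=+1; sign (−1)^0·+1^4·+1^6 = +1.
(a,b)_7: α=6, u≡5; β=2, v≡6 (mod 7); (5|7)=-1, (6|7)=-1; sign (−1)^0·-1^2·-1^6 = +1.
|Ram(14586, -561)| = 2, even; anisotropic at {3, 13}.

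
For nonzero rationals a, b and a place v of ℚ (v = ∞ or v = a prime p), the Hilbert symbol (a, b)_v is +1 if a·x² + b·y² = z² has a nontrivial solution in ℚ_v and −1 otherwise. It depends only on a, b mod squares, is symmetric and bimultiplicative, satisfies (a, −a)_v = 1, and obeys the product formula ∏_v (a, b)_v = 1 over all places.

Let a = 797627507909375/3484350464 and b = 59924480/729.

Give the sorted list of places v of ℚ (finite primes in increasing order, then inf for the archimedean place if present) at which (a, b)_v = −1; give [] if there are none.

[2, 13]

(a, b) ≡ (4374370, 14630) mod (ℚ^×)²; places V = {2, 3, 5, 7, 11, 13, 17, 19, 23, 29, 43, 47, ∞}.
(a,b)_11: α=1, u≡1; β=1, v≡6 (mod 11); (1|11)=+1, (6|11)=-1; sign (−1)^1·+1^1·-1^1 = +1.
(a,b)_29: α=-2, u≡11; β=0, v≡10 (mod 29); (11|29)=-1, (10|29)=-1; sign (−1)^0·-1^0·-1^-2 = +1.
(a,b)_2: α=-11, β=13; u≡1, v≡3 (mod 8); ε(u)ε(v)=0·1, αω(v)=-11·1, βω(u)=13·0; sum ≡ 1  ⇒  -1.
(a,b)_17: α=-2, u≡2; β=0, v≡5 (mod 17); (2|17)=+1, (5|17)=-1; sign (−1)^0·+1^0·-1^-2 = +1.
(a,b)_∞: sgn(4374370)=+, sgn(14630)=+, so +1.
(a,b)_19: α=1, u≡16; β=1, v≡13 (mod 19); (16|19)=+1, (13|19)=-1; sign (−1)^1·+1^1·-1^1 = +1.
(a,b)_23: α=1, u≡8; β=0, v≡6 (mod 23); (8|23)=+1, (6|23)=+1; sign (−1)^0·+1^0·+1^1 = +1.
(a,b)_5: α=5, u≡4; β=1, v≡4 (mod 5); (4|5)=+1, (4|5)=+1; sign (−1)^0·+1^1·+1^5 = +1.
(a,b)_47: α=2, u≡44; β=0, v≡41 (mod 47); (44|47)=-1, (41|47)=-1; sign (−1)^0·-1^0·-1^2 = +1.
(a,b)_3: α=0, u≡1; β=-6, v≡2 (mod 3); (1|3)=+1, (2|3)=-1; sign (−1)^0·+1^-6·-1^0 = +1.
(a,b)_7: α=-1, u≡3; β=1, v≡4 (mod 7); (3|7)=-1, (4|7)=+1; sign (−1)^1·-1^1·+1^-1 = +1.
(a,b)_43: α=2, u≡25; β=0, v≡31 (mod 43); (25|43)=+1, (31|43)=+1; sign (−1)^0·+1^0·+1^2 = +1.
(a,b)_13: α=1, u≡11; β=0, v≡5 (mod 13); (11|13)=-1, (5|13)=-1; sign (−1)^0·-1^0·-1^1 = -1.
Ram(4374370, 14630) = {2, 13}; no ℚ_2-point on the conic.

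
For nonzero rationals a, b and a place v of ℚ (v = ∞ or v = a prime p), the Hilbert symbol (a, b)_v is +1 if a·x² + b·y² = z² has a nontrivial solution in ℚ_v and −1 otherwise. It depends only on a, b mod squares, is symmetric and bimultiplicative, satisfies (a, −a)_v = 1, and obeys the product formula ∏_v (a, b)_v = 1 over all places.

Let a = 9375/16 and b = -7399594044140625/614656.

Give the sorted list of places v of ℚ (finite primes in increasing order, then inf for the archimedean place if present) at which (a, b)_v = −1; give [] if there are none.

(a, b) ≡ (15, -89913) mod (ℚ^×)²; places V = {2, 3, 5, 7, 17, 41, 43, ∞}.
(a,b)_7: α=0, u≡1; β=-4, v≡4 (mod 7); (1|7)=+1, (4|7)=+1; sign (−1)^0·+1^-4·+1^0 = +1.
(a,b)_43: α=0, u≡35; β=1, v≡31 (mod 43); (35|43)=+1, (31|43)=+1; sign (−1)^0·+1^1·+1^0 = +1.
(a,b)_17: α=0, u≡9; β=3, v≡16 (mod 17); (9|17)=+1, (16|17)=+1; sign (−1)^0·+1^3·+1^0 = +1.
(a,b)_2: α=-4, β=-8; u≡7, v≡7 (mod 8); ε(u)ε(v)=1·1, αω(v)=-4·0, βω(u)=-8·0; sum ≡ 1  ⇒  -1.
(a,b)_∞: sgn(15)=+, sgn(-89913)=−, so +1.
(a,b)_3: α=1, u≡2; β=7, v≡2 (mod 3); (2|3)=-1, (2|3)=-1; sign (−1)^1·-1^7·-1^1 = -1.
(a,b)_41: α=0, u≡35; β=1, v≡5 (mod 41); (35|41)=-1, (5|41)=+1; sign (−1)^0·-1^1·+1^0 = -1.
(a,b)_5: α=5, u≡3; β=8, v≡2 (mod 5); (3|5)=-1, (2|5)=-1; sign (−1)^0·-1^8·-1^5 = -1.
Ram(15, -89913) = {2, 3, 5, 41}; no ℚ_2-point on the conic.

[2, 3, 5, 41]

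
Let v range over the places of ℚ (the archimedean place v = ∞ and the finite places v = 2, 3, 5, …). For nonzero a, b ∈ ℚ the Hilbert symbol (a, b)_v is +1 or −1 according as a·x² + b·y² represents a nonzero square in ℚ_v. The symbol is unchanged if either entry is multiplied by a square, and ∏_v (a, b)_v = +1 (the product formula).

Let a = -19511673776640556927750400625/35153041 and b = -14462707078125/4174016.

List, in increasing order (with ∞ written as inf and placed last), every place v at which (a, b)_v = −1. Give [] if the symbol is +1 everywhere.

[11, inf]

(a, b) ≡ (-1940489, -402743) mod (ℚ^×)²; places V = {2, 3, 5, 7, 11, 13, 19, 41, 47, 53, ∞}.
(a,b)_2: α=0, β=-6; u≡7, v≡1 (mod 8); ε(u)ε(v)=1·0, αω(v)=0·0, βω(u)=-6·0; sum ≡ 0  ⇒  +1.
(a,b)_7: α=-4, u≡2; β=-2, v≡2 (mod 7); (2|7)=+1, (2|7)=+1; sign (−1)^0·+1^-2·+1^-4 = +1.
(a,b)_11: α=-4, u≡8; β=-3, v≡2 (mod 11); (8|11)=-1, (2|11)=-1; sign (−1)^0·-1^-3·-1^-4 = -1.
(a,b)_3: α=2, u≡1; β=2, v≡1 (mod 3); (1|3)=+1, (1|3)=+1; sign (−1)^0·+1^2·+1^2 = +1.
(a,b)_47: α=3, u≡33; β=1, v≡18 (mod 47); (33|47)=-1, (18|47)=+1; sign (−1)^1·-1^1·+1^3 = +1.
(a,b)_13: α=2, u≡6; β=0, v≡3 (mod 13); (6|13)=-1, (3|13)=+1; sign (−1)^0·-1^0·+1^2 = +1.
(a,b)_19: α=3, u≡15; β=1, v≡11 (mod 19); (15|19)=-1, (11|19)=+1; sign (−1)^1·-1^1·+1^3 = +1.
(a,b)_∞: sgn(-1940489)=−, sgn(-402743)=−, so -1.
(a,b)_5: α=4, u≡4; β=6, v≡2 (mod 5); (4|5)=+1, (2|5)=-1; sign (−1)^0·+1^6·-1^4 = +1.
(a,b)_53: α=5, u≡43; β=2, v≡1 (mod 53); (43|53)=+1, (1|53)=+1; sign (−1)^0·+1^2·+1^5 = +1.
(a,b)_41: α=3, u≡15; β=1, v≡11 (mod 41); (15|41)=-1, (11|41)=-1; sign (−1)^0·-1^1·-1^3 = +1.
Ram(-1940489, -402743) = {11, ∞}; no ℚ_11-point on the conic.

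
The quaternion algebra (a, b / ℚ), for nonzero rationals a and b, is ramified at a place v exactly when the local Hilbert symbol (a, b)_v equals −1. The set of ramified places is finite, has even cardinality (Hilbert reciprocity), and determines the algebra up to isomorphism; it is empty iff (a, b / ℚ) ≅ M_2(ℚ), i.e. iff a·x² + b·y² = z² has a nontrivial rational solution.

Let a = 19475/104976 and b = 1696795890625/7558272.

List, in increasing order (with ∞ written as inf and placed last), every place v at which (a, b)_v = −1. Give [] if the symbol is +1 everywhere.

(a, b) ≡ (779, 601634) mod (ℚ^×)²; places V = {2, 3, 5, 11, 19, 23, 29, 41, ∞}.
(a,b)_2: α=-4, β=-7; u≡3, v≡1 (mod 8); ε(u)ε(v)=1·0, αω(v)=-4·0, βω(u)=-7·1; sum ≡ 1  ⇒  -1.
(a,b)_11: α=0, u≡9; β=1, v≡8 (mod 11); (9|11)=+1, (8|11)=-1; sign (−1)^0·+1^1·-1^0 = +1.
(a,b)_3: α=-8, u≡2; β=-10, v≡2 (mod 3); (2|3)=-1, (2|3)=-1; sign (−1)^0·-1^-10·-1^-8 = +1.
(a,b)_5: α=2, u≡4; β=6, v≡1 (mod 5); (4|5)=+1, (1|5)=+1; sign (−1)^0·+1^6·+1^2 = +1.
(a,b)_41: α=1, u≡22; β=1, v≡16 (mod 41); (22|41)=-1, (16|41)=+1; sign (−1)^0·-1^1·+1^1 = -1.
(a,b)_29: α=0, u≡25; β=1, v≡3 (mod 29); (25|29)=+1, (3|29)=-1; sign (−1)^0·+1^1·-1^0 = +1.
(a,b)_23: α=0, u≡10; β=1, v≡22 (mod 23); (10|23)=-1, (22|23)=-1; sign (−1)^0·-1^1·-1^0 = -1.
(a,b)_∞: sgn(779)=+, sgn(601634)=+, so +1.
(a,b)_19: α=1, u≡18; β=2, v≡8 (mod 19); (18|19)=-1, (8|19)=-1; sign (−1)^0·-1^2·-1^1 = -1.
|Ram(779, 601634)| = 4, even; anisotropic at {2, 19, 23, 41}.

[2, 19, 23, 41]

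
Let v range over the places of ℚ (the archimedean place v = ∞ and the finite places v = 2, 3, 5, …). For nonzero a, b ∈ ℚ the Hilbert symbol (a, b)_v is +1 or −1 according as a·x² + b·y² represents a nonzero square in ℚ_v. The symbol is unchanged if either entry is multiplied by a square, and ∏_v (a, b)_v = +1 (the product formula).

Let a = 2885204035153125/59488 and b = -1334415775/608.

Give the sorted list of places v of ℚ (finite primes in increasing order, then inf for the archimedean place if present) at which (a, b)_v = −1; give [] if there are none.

(a, b) ≡ (6446990, -844778) mod (ℚ^×)²; places V = {2, 3, 5, 7, 11, 13, 19, 29, 43, 47, ∞}.
(a,b)_29: α=1, u≡25; β=0, v≡2 (mod 29); (25|29)=+1, (2|29)=-1; sign (−1)^0·+1^0·-1^1 = -1.
(a,b)_47: α=1, u≡6; β=1, v≡6 (mod 47); (6|47)=+1, (6|47)=+1; sign (−1)^1·+1^1·+1^1 = -1.
(a,b)_∞: sgn(6446990)=+, sgn(-844778)=−, so +1.
(a,b)_19: α=0, u≡7; β=-1, v≡7 (mod 19); (7|19)=+1, (7|19)=+1; sign (−1)^0·+1^-1·+1^0 = +1.
(a,b)_13: α=-2, u≡10; β=0, v≡10 (mod 13); (10|13)=+1, (10|13)=+1; sign (−1)^0·+1^0·+1^-2 = +1.
(a,b)_11: α=-1, u≡10; β=1, v≡9 (mod 11); (10|11)=-1, (9|11)=+1; sign (−1)^1·-1^1·+1^-1 = +1.
(a,b)_7: α=4, u≡1; β=4, v≡3 (mod 7); (1|7)=+1, (3|7)=-1; sign (−1)^0·+1^4·-1^4 = +1.
(a,b)_43: α=1, u≡12; β=1, v≡22 (mod 43); (12|43)=-1, (22|43)=-1; sign (−1)^1·-1^1·-1^1 = -1.
(a,b)_3: α=8, u≡2; β=0, v≡1 (mod 3); (2|3)=-1, (1|3)=+1; sign (−1)^0·-1^0·+1^8 = +1.
(a,b)_2: α=-5, β=-5; u≡7, v≡3 (mod 8); ε(u)ε(v)=1·1, αω(v)=-5·1, βω(u)=-5·0; sum ≡ 0  ⇒  +1.
(a,b)_5: α=5, u≡3; β=2, v≡3 (mod 5); (3|5)=-1, (3|5)=-1; sign (−1)^0·-1^2·-1^5 = -1.
(6446990, -844778 / ℚ) ramifies at {5, 29, 43, 47}: a division algebra.

[5, 29, 43, 47]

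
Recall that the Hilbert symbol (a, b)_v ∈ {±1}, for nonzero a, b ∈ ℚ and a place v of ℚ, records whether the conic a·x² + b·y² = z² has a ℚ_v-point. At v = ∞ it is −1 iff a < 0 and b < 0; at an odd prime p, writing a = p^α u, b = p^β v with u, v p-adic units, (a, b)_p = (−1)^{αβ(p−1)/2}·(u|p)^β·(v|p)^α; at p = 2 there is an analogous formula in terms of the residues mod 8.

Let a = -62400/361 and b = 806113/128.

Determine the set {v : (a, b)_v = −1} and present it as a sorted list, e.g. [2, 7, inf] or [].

[3, 7, 13, 29]

(a, b) ≡ (-39, 4466) mod (ℚ^×)²; places V = {2, 3, 5, 7, 11, 13, 19, 29, ∞}.
(a,b)_7: α=0, u≡3; β=1, v≡1 (mod 7); (3|7)=-1, (1|7)=+1; sign (−1)^0·-1^1·+1^0 = -1.
(a,b)_19: α=-2, u≡15; β=2, v≡17 (mod 19); (15|19)=-1, (17|19)=+1; sign (−1)^0·-1^2·+1^-2 = +1.
(a,b)_29: α=0, u≡14; β=1, v≡23 (mod 29); (14|29)=-1, (23|29)=+1; sign (−1)^0·-1^1·+1^0 = -1.
(a,b)_11: α=0, u≡4; β=1, v≡8 (mod 11); (4|11)=+1, (8|11)=-1; sign (−1)^0·+1^1·-1^0 = +1.
(a,b)_5: α=2, u≡4; β=0, v≡1 (mod 5); (4|5)=+1, (1|5)=+1; sign (−1)^0·+1^0·+1^2 = +1.
(a,b)_∞: sgn(-39)=−, sgn(4466)=+, so +1.
(a,b)_2: α=6, β=-7; u≡1, v≡1 (mod 8); ε(u)ε(v)=0·0, αω(v)=6·0, βω(u)=-7·0; sum ≡ 0  ⇒  +1.
(a,b)_13: α=1, u≡1; β=0, v≡2 (mod 13); (1|13)=+1, (2|13)=-1; sign (−1)^0·+1^0·-1^1 = -1.
(a,b)_3: α=1, u≡2; β=0, v≡2 (mod 3); (2|3)=-1, (2|3)=-1; sign (−1)^0·-1^0·-1^1 = -1.
Ram(-39, 4466) = {3, 7, 13, 29}; no ℚ_3-point on the conic.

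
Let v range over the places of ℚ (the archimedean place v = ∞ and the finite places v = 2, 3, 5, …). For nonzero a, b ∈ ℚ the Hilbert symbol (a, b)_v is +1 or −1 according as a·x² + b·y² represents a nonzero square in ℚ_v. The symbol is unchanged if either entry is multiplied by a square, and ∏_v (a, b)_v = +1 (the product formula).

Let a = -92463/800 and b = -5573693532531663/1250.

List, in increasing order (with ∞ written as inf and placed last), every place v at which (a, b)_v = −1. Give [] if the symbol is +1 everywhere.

[11, 17, 37, inf]

Mod squares: a ≡ -3774, b ≡ -788766. Check v ∈ {∞, 2, 3, 5, 7, 11, 17, 19, 37}.
v=3: a=3^1·(≡2), b=3^7·(≡1) mod 3; (2|3)=-1, (1|3)=+1; (−1)^{1·7·1}·(-1)^7·(+1)^1 = +1.
v=∞: -3774 < 0 and -788766 < 0  ⇒  (a,b)_∞ = -1.
v=17: a=17^1·(≡1), b=17^3·(≡7) mod 17; (1|17)=+1, (7|17)=-1; (−1)^{1·3·8}·(+1)^3·(-1)^1 = -1.
v=7: a=7^2·(≡5), b=7^2·(≡1) mod 7; (5|7)=-1, (1|7)=+1; (−1)^{2·2·3}·(-1)^2·(+1)^2 = +1.
v=2: v_2(a)=-5, v_2(b)=-1; units ≡ 1, 1 (mod 8); ε·ε+αω+βω = 0·0+-5·0+-1·0 ≡ 0  ⇒  (a,b)_2 = +1.
v=37: a=37^1·(≡12), b=37^3·(≡32) mod 37; (12|37)=+1, (32|37)=-1; (−1)^{1·3·18}·(+1)^3·(-1)^1 = -1.
v=11: a=11^0·(≡10), b=11^1·(≡5) mod 11; (10|11)=-1, (5|11)=+1; (−1)^{0·1·5}·(-1)^1·(+1)^0 = -1.
v=5: a=5^-2·(≡1), b=5^-4·(≡1) mod 5; (1|5)=+1, (1|5)=+1; (−1)^{-2·-4·2}·(+1)^-4·(+1)^-2 = +1.
v=19: a=19^0·(≡5), b=19^1·(≡9) mod 19; (5|19)=+1, (9|19)=+1; (−1)^{0·1·9}·(+1)^1·(+1)^0 = +1.
Ram(-3774, -788766) = {11, 17, 37, ∞}; no ℚ_11-point on the conic.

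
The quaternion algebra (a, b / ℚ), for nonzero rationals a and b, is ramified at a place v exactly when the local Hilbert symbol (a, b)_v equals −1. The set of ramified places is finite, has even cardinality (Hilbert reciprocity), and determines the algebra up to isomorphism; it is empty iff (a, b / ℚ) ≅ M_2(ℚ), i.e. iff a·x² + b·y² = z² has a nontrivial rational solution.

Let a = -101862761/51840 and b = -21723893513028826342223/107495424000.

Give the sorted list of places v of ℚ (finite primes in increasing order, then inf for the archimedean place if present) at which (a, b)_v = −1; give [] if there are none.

Mod squares: a ≡ -10010, b ≡ -1430. Check v ∈ {∞, 2, 3, 5, 7, 11, 13, 29}.
v=11: a=11^3·(≡5), b=11^11·(≡7) mod 11; (5|11)=+1, (7|11)=-1; (−1)^{3·11·5}·(+1)^11·(-1)^3 = +1.
v=13: a=13^1·(≡4), b=13^3·(≡5) mod 13; (4|13)=+1, (5|13)=-1; (−1)^{1·3·6}·(+1)^3·(-1)^1 = -1.
v=2: v_2(a)=-7, v_2(b)=-17; units ≡ 3, 5 (mod 8); ε·ε+αω+βω = 1·0+-7·1+-17·1 ≡ 0  ⇒  (a,b)_2 = +1.
v=∞: -10010 < 0 and -1430 < 0  ⇒  (a,b)_∞ = -1.
v=3: a=3^-4·(≡1), b=3^-8·(≡1) mod 3; (1|3)=+1, (1|3)=+1; (−1)^{-4·-8·1}·(+1)^-8·(+1)^-4 = +1.
v=29: a=29^2·(≡28), b=29^4·(≡23) mod 29; (28|29)=+1, (23|29)=+1; (−1)^{2·4·14}·(+1)^4·(+1)^2 = +1.
v=5: a=5^-1·(≡3), b=5^-3·(≡1) mod 5; (3|5)=-1, (1|5)=+1; (−1)^{-1·-3·2}·(-1)^-3·(+1)^-1 = -1.
v=7: a=7^1·(≡3), b=7^2·(≡5) mod 7; (3|7)=-1, (5|7)=-1; (−1)^{1·2·3}·(-1)^2·(-1)^1 = -1.
(-10010, -1430 / ℚ) ramifies at {5, 7, 13, ∞}: a division algebra.

[5, 7, 13, inf]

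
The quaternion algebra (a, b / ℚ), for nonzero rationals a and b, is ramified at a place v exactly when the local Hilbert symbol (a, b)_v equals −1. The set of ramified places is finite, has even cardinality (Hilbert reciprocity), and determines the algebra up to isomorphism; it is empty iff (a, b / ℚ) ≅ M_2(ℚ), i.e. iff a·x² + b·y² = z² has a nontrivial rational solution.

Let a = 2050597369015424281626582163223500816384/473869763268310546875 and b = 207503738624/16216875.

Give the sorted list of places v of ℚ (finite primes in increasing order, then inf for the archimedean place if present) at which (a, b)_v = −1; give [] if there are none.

[2, 17, 23, 29]

(a, b) ≡ (2517258, 171717) mod (ℚ^×)²; places V = {2, 3, 5, 7, 11, 13, 17, 23, 29, 31, 37, ∞}.
(a,b)_3: α=-7, u≡1; β=-3, v≡2 (mod 3); (1|3)=+1, (2|3)=-1; sign (−1)^1·+1^-3·-1^-7 = +1.
(a,b)_29: α=1, u≡6; β=0, v≡10 (mod 29); (6|29)=+1, (10|29)=-1; sign (−1)^0·+1^0·-1^1 = -1.
(a,b)_∞: sgn(2517258)=+, sgn(171717)=+, so +1.
(a,b)_23: α=1, u≡1; β=0, v≡14 (mod 23); (1|23)=+1, (14|23)=-1; sign (−1)^0·+1^0·-1^1 = -1.
(a,b)_31: α=-6, u≡27; β=-2, v≡25 (mod 31); (27|31)=-1, (25|31)=+1; sign (−1)^0·-1^-2·+1^-6 = +1.
(a,b)_11: α=2, u≡7; β=0, v≡7 (mod 11); (7|11)=-1, (7|11)=-1; sign (−1)^0·-1^0·-1^2 = +1.
(a,b)_2: α=19, β=8; u≡5, v≡5 (mod 8); ε(u)ε(v)=0·0, αω(v)=19·1, βω(u)=8·1; sum ≡ 1  ⇒  -1.
(a,b)_37: α=3, u≡11; β=1, v≡33 (mod 37); (11|37)=+1, (33|37)=+1; sign (−1)^0·+1^1·+1^3 = +1.
(a,b)_13: α=4, u≡12; β=1, v≡1 (mod 13); (12|13)=+1, (1|13)=+1; sign (−1)^0·+1^1·+1^4 = +1.
(a,b)_17: α=9, u≡4; β=3, v≡12 (mod 17); (4|17)=+1, (12|17)=-1; sign (−1)^0·+1^3·-1^9 = -1.
(a,b)_5: α=-12, u≡2; β=-4, v≡2 (mod 5); (2|5)=-1, (2|5)=-1; sign (−1)^0·-1^-4·-1^-12 = +1.
(a,b)_7: α=10, u≡2; β=3, v≡5 (mod 7); (2|7)=+1, (5|7)=-1; sign (−1)^0·+1^3·-1^10 = +1.
(2517258, 171717 / ℚ) ramifies at {2, 17, 23, 29}: a division algebra.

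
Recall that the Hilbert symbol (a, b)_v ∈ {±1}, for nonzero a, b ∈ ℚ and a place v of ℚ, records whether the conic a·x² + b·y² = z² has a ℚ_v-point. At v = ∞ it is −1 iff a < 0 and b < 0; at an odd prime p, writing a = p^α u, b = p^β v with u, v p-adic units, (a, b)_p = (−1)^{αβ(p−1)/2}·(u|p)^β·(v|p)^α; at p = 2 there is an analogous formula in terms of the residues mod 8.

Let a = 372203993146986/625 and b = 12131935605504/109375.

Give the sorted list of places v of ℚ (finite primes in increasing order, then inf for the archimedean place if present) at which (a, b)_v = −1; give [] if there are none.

[2, 3, 7, 11]

Mod squares: a ≡ 714, b ≡ 77. Check v ∈ {∞, 2, 3, 5, 7, 11, 13, 17}.
v=13: a=13^2·(≡4), b=13^2·(≡3) mod 13; (4|13)=+1, (3|13)=+1; (−1)^{2·2·6}·(+1)^2·(+1)^2 = +1.
v=5: a=5^-4·(≡1), b=5^-6·(≡2) mod 5; (1|5)=+1, (2|5)=-1; (−1)^{-4·-6·2}·(+1)^-6·(-1)^-4 = +1.
v=∞: 714 > 0 and 77 > 0  ⇒  (a,b)_∞ = +1.
v=17: a=17^3·(≡1), b=17^2·(≡8) mod 17; (1|17)=+1, (8|17)=+1; (−1)^{3·2·8}·(+1)^2·(+1)^3 = +1.
v=11: a=11^4·(≡7), b=11^3·(≡10) mod 11; (7|11)=-1, (10|11)=-1; (−1)^{4·3·5}·(-1)^3·(-1)^4 = -1.
v=2: v_2(a)=1, v_2(b)=8; units ≡ 5, 5 (mod 8); ε·ε+αω+βω = 0·0+1·1+8·1 ≡ 1  ⇒  (a,b)_2 = -1.
v=7: a=7^1·(≡2), b=7^-1·(≡1) mod 7; (2|7)=+1, (1|7)=+1; (−1)^{1·-1·3}·(+1)^-1·(+1)^1 = -1.
v=3: a=3^7·(≡1), b=3^6·(≡2) mod 3; (1|3)=+1, (2|3)=-1; (−1)^{7·6·1}·(+1)^6·(-1)^7 = -1.
(714, 77 / ℚ) ramifies at {2, 3, 7, 11}: a division algebra.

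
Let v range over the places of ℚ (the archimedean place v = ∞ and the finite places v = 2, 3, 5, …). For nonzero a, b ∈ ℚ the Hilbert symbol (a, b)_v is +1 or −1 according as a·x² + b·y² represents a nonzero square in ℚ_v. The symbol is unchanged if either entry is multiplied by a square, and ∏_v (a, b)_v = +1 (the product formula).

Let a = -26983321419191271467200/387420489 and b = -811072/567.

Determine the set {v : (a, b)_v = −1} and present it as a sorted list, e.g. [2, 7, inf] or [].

[17, inf]

(a, b) ≡ (-52003, -88711) mod (ℚ^×)²; places V = {2, 3, 5, 7, 17, 19, 23, 29, ∞}.
(a,b)_17: α=1, u≡15; β=0, v≡11 (mod 17); (15|17)=+1, (11|17)=-1; sign (−1)^0·+1^0·-1^1 = -1.
(a,b)_5: α=2, u≡3; β=0, v≡4 (mod 5); (3|5)=-1, (4|5)=+1; sign (−1)^0·-1^0·+1^2 = +1.
(a,b)_7: α=5, u≡5; β=-1, v≡1 (mod 7); (5|7)=-1, (1|7)=+1; sign (−1)^1·-1^-1·+1^5 = +1.
(a,b)_29: α=4, u≡4; β=1, v≡21 (mod 29); (4|29)=+1, (21|29)=-1; sign (−1)^0·+1^1·-1^4 = +1.
(a,b)_3: α=-18, u≡2; β=-4, v≡2 (mod 3); (2|3)=-1, (2|3)=-1; sign (−1)^0·-1^-4·-1^-18 = +1.
(a,b)_23: α=3, u≡1; β=1, v≡15 (mod 23); (1|23)=+1, (15|23)=-1; sign (−1)^1·+1^1·-1^3 = +1.
(a,b)_19: α=3, u≡10; β=1, v≡11 (mod 19); (10|19)=-1, (11|19)=+1; sign (−1)^1·-1^1·+1^3 = +1.
(a,b)_2: α=6, β=6; u≡5, v≡1 (mod 8); ε(u)ε(v)=0·0, αω(v)=6·0, βω(u)=6·1; sum ≡ 0  ⇒  +1.
(a,b)_∞: sgn(-52003)=−, sgn(-88711)=−, so -1.
|Ram(-52003, -88711)| = 2, even; anisotropic at {17, ∞}.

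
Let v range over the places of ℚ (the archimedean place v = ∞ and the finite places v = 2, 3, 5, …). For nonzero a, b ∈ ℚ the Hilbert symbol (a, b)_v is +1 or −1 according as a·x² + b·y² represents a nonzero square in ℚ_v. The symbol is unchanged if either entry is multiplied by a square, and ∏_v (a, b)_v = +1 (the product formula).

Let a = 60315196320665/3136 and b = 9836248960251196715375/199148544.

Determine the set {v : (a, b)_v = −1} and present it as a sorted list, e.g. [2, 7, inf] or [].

[29, 31]

Mod squares: a ≡ 28985, b ≡ 76415. Check v ∈ {∞, 2, 3, 5, 7, 11, 13, 17, 29, 31}.
v=∞: 28985 > 0 and 76415 > 0  ⇒  (a,b)_∞ = +1.
v=11: a=11^5·(≡10), b=11^8·(≡4) mod 11; (10|11)=-1, (4|11)=+1; (−1)^{5·8·5}·(-1)^8·(+1)^5 = +1.
v=2: v_2(a)=-6, v_2(b)=-10; units ≡ 1, 7 (mod 8); ε·ε+αω+βω = 0·1+-6·0+-10·0 ≡ 0  ⇒  (a,b)_2 = +1.
v=17: a=17^1·(≡14), b=17^1·(≡7) mod 17; (14|17)=-1, (7|17)=-1; (−1)^{1·1·8}·(-1)^1·(-1)^1 = +1.
v=5: a=5^1·(≡3), b=5^3·(≡2) mod 5; (3|5)=-1, (2|5)=-1; (−1)^{1·3·2}·(-1)^3·(-1)^1 = +1.
v=7: a=7^-2·(≡6), b=7^-4·(≡3) mod 7; (6|7)=-1, (3|7)=-1; (−1)^{-2·-4·3}·(-1)^-4·(-1)^-2 = +1.
v=29: a=29^2·(≡12), b=29^3·(≡4) mod 29; (12|29)=-1, (4|29)=+1; (−1)^{2·3·14}·(-1)^3·(+1)^2 = -1.
v=13: a=13^2·(≡7), b=13^4·(≡1) mod 13; (7|13)=-1, (1|13)=+1; (−1)^{2·4·6}·(-1)^4·(+1)^2 = +1.
v=3: a=3^0·(≡2), b=3^-4·(≡2) mod 3; (2|3)=-1, (2|3)=-1; (−1)^{0·-4·1}·(-1)^-4·(-1)^0 = +1.
v=31: a=31^1·(≡8), b=31^1·(≡18) mod 31; (8|31)=+1, (18|31)=+1; (−1)^{1·1·15}·(+1)^1·(+1)^1 = -1.
(28985, 76415 / ℚ) ramifies at {29, 31}: a division algebra.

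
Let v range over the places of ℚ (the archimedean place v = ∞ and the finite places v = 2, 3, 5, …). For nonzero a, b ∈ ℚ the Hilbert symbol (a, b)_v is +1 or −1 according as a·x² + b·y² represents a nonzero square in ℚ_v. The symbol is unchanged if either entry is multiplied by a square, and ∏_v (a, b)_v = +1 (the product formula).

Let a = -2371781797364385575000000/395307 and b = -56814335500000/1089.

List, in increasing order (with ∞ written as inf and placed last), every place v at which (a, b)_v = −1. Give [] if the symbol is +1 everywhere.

(a, b) ≡ (-69, -2542) mod (ℚ^×)²; places V = {2, 3, 5, 11, 13, 23, 31, 41, ∞}.
(a,b)_2: α=6, β=5; u≡3, v≡1 (mod 8); ε(u)ε(v)=1·0, αω(v)=6·0, βω(u)=5·1; sum ≡ 1  ⇒  -1.
(a,b)_41: α=2, u≡27; β=1, v≡10 (mod 41); (27|41)=-1, (10|41)=+1; sign (−1)^0·-1^1·+1^2 = -1.
(a,b)_13: α=6, u≡10; β=2, v≡2 (mod 13); (10|13)=+1, (2|13)=-1; sign (−1)^0·+1^2·-1^6 = +1.
(a,b)_5: α=8, u≡4; β=6, v≡2 (mod 5); (4|5)=+1, (2|5)=-1; sign (−1)^0·+1^6·-1^8 = +1.
(a,b)_11: α=-4, u≡8; β=-2, v≡6 (mod 11); (8|11)=-1, (6|11)=-1; sign (−1)^0·-1^-2·-1^-4 = +1.
(a,b)_3: α=-3, u≡1; β=-2, v≡2 (mod 3); (1|3)=+1, (2|3)=-1; sign (−1)^0·+1^-2·-1^-3 = -1.
(a,b)_23: α=3, u≡5; β=2, v≡5 (mod 23); (5|23)=-1, (5|23)=-1; sign (−1)^0·-1^2·-1^3 = -1.
(a,b)_∞: sgn(-69)=−, sgn(-2542)=−, so -1.
(a,b)_31: α=2, u≡29; β=1, v≡23 (mod 31); (29|31)=-1, (23|31)=-1; sign (−1)^0·-1^1·-1^2 = -1.
Ram(-69, -2542) = {2, 3, 23, 31, 41, ∞}; no ℚ_2-point on the conic.

[2, 3, 23, 31, 41, inf]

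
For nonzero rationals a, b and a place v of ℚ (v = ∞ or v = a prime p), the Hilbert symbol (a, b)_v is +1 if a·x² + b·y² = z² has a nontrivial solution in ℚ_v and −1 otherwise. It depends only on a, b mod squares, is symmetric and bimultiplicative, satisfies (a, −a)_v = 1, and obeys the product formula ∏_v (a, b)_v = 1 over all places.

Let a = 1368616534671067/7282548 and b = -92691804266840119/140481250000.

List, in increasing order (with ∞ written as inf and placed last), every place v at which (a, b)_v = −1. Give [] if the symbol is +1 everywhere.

Mod squares: a ≡ 24871, b ≡ -920227. Check v ∈ {∞, 2, 3, 5, 7, 11, 13, 17, 19, 23, 37}.
v=13: a=13^-2·(≡11), b=13^-2·(≡4) mod 13; (11|13)=-1, (4|13)=+1; (−1)^{-2·-2·6}·(-1)^-2·(+1)^-2 = +1.
v=5: a=5^0·(≡4), b=5^-8·(≡3) mod 5; (4|5)=+1, (3|5)=-1; (−1)^{0·-8·2}·(+1)^-8·(-1)^0 = +1.
v=23: a=23^2·(≡6), b=23^4·(≡1) mod 23; (6|23)=+1, (1|23)=+1; (−1)^{2·4·11}·(+1)^4·(+1)^2 = +1.
v=37: a=37^2·(≡7), b=37^3·(≡33) mod 37; (7|37)=+1, (33|37)=+1; (−1)^{2·3·18}·(+1)^3·(+1)^2 = +1.
v=7: a=7^-1·(≡1), b=7^-1·(≡6) mod 7; (1|7)=+1, (6|7)=-1; (−1)^{-1·-1·3}·(+1)^-1·(-1)^-1 = +1.
v=3: a=3^-4·(≡1), b=3^0·(≡2) mod 3; (1|3)=+1, (2|3)=-1; (−1)^{-4·0·1}·(+1)^0·(-1)^-4 = +1.
v=19: a=19^-1·(≡4), b=19^-1·(≡5) mod 19; (4|19)=+1, (5|19)=+1; (−1)^{-1·-1·9}·(+1)^-1·(+1)^-1 = -1.
v=17: a=17^5·(≡13), b=17^3·(≡7) mod 17; (13|17)=+1, (7|17)=-1; (−1)^{5·3·8}·(+1)^3·(-1)^5 = -1.
v=∞: 24871 > 0 and -920227 < 0  ⇒  (a,b)_∞ = +1.
v=11: a=11^3·(≡8), b=11^3·(≡1) mod 11; (8|11)=-1, (1|11)=+1; (−1)^{3·3·5}·(-1)^3·(+1)^3 = +1.
v=2: v_2(a)=-2, v_2(b)=-4; units ≡ 7, 5 (mod 8); ε·ε+αω+βω = 1·0+-2·1+-4·0 ≡ 0  ⇒  (a,b)_2 = +1.
|Ram(24871, -920227)| = 2, even; anisotropic at {17, 19}.

[17, 19]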